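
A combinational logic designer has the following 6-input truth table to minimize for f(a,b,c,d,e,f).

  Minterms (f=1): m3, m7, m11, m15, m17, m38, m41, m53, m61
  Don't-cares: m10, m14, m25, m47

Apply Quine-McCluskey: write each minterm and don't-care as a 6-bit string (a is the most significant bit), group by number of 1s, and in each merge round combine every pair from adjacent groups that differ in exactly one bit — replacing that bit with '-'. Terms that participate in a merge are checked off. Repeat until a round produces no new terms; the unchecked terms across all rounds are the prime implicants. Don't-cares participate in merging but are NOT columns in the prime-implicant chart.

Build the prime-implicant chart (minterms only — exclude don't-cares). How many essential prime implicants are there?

Round 0: 000011✓ 000111✓ 001010✓ 001011✓ 001110✓ 001111✓ 010001✓ 011001✓ 100110 101001 101111✓ 110101✓ 111101✓
Round 1: -01111 00-011✓ 00-111✓ 000-11✓ 001-10✓ 001-11✓ 00101-✓ 00111-✓ 01-001 11-101
Round 2: 00--11 001-1-
PIs = {-01111, 00--11, 001-1-, 01-001, 100110, 101001, 11-101}
Coverage chart:
  m3: 00--11 ←essential
  m7: 00--11 ←essential
  m11: 00--11,001-1-
  m15: -01111,00--11,001-1-
  m17: 01-001 ←essential
  m38: 100110 ←essential
  m41: 101001 ←essential
  m53: 11-101 ←essential
  m61: 11-101 ←essential
Essential: 00--11, 01-001, 100110, 101001, 11-101

5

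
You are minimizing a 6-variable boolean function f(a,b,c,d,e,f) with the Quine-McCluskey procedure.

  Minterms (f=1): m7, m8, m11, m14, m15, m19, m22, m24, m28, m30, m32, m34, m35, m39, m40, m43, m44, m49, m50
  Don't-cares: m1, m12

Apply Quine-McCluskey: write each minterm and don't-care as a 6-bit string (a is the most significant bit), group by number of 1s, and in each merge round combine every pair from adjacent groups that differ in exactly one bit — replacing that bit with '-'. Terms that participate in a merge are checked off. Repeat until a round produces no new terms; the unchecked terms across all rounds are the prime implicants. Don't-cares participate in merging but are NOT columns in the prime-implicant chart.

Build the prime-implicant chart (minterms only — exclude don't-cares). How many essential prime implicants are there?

6

[col 0] 000001, 000111*, 001000*, 001011*, 001100*, 001110*, 001111*, 010011, 010110*, 011000*, 011100*, 011110*, 100000*, 100010*, 100011*, 100111*, 101000*, 101011*, 101100*, 110001, 110010*
[col 1] -00111, -01000*, -01011, -01100*, 0-1000*, 0-1100*, 0-1110*, 00-111, 001-00*, 001-11, 0011-0*, 00111-, 01-110, 011-00*, 0111-0*, 1-0010, 10-000, 10-011, 100-11, 1000-0, 10001-, 101-00*
[col 2] -01-00, 0-1-00, 0-11-0
Prime implicants: -00111, -01-00, -01011, 0-1-00, 0-11-0, 00-111, 000001, 001-11, 00111-, 01-110, 010011, 1-0010, 10-000, 10-011, 100-11, 1000-0, 10001-, 110001
PI chart (minterm → PIs covering it):
  7 | -00111,00-111
  8 | -01-00,0-1-00
  11 | -01011,001-11
  14 | 0-11-0,00111-
  15 | 00-111,001-11,00111-
  19 | 010011  (sole → essential)
  22 | 01-110  (sole → essential)
  24 | 0-1-00  (sole → essential)
  28 | 0-1-00,0-11-0
  30 | 0-11-0,01-110
  32 | 10-000,1000-0
  34 | 1-0010,1000-0,10001-
  35 | 10-011,100-11,10001-
  39 | -00111,100-11
  40 | -01-00,10-000
  43 | -01011,10-011
  44 | -01-00  (sole → essential)
  49 | 110001  (sole → essential)
  50 | 1-0010  (sole → essential)
Essential prime implicants: -01-00, 0-1-00, 01-110, 010011, 1-0010, 110001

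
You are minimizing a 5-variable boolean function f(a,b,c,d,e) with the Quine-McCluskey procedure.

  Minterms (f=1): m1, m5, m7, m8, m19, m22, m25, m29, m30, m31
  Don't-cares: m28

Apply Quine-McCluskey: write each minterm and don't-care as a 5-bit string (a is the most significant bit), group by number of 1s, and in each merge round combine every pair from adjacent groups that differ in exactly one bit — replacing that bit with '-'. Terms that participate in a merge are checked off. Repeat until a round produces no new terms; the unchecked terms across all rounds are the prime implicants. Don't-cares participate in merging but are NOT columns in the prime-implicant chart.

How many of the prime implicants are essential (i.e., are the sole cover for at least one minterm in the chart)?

7

size-2^0 implicants → 00001(✓)  00101(✓)  00111(✓)  01000  10011  10110(✓)  11001(✓)  11100(✓)  11101(✓)  11110(✓)  11111(✓)
size-2^1 implicants → 00-01  001-1  1-110  11-01  111-0(✓)  111-1(✓)  1110-(✓)  1111-(✓)
size-2^2 implicants → 111--
Unchecked terms (primes): 00-01, 001-1, 01000, 1-110, 10011, 11-01, 111--
Minterm coverage:
  m1 ⊆ 00-01 [E]
  m5 ⊆ 00-01,001-1
  m7 ⊆ 001-1 [E]
  m8 ⊆ 01000 [E]
  m19 ⊆ 10011 [E]
  m22 ⊆ 1-110 [E]
  m25 ⊆ 11-01 [E]
  m29 ⊆ 11-01,111--
  m30 ⊆ 1-110,111--
  m31 ⊆ 111-- [E]
E = {00-01, 001-1, 01000, 1-110, 10011, 11-01, 111--}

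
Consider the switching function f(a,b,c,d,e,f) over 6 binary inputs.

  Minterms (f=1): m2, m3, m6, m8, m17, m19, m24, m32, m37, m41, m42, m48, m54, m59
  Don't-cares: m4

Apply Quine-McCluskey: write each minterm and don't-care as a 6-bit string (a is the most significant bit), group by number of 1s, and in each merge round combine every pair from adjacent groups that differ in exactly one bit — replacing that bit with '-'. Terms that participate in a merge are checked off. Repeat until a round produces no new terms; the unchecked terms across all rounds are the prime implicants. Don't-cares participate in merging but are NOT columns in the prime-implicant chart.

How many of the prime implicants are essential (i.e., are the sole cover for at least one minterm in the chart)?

[col 0] 000010*, 000011*, 000100*, 000110*, 001000*, 010001*, 010011*, 011000*, 100000*, 100101, 101001, 101010, 110000*, 110110, 111011
[col 1] 0-0011, 0-1000, 000-10, 00001-, 0001-0, 0100-1, 1-0000
Prime implicants: 0-0011, 0-1000, 000-10, 00001-, 0001-0, 0100-1, 1-0000, 100101, 101001, 101010, 110110, 111011
PI chart (minterm → PIs covering it):
  2 | 000-10,00001-
  3 | 0-0011,00001-
  6 | 000-10,0001-0
  8 | 0-1000  (sole → essential)
  17 | 0100-1  (sole → essential)
  19 | 0-0011,0100-1
  24 | 0-1000  (sole → essential)
  32 | 1-0000  (sole → essential)
  37 | 100101  (sole → essential)
  41 | 101001  (sole → essential)
  42 | 101010  (sole → essential)
  48 | 1-0000  (sole → essential)
  54 | 110110  (sole → essential)
  59 | 111011  (sole → essential)
Essential prime implicants: 0-1000, 0100-1, 1-0000, 100101, 101001, 101010, 110110, 111011

8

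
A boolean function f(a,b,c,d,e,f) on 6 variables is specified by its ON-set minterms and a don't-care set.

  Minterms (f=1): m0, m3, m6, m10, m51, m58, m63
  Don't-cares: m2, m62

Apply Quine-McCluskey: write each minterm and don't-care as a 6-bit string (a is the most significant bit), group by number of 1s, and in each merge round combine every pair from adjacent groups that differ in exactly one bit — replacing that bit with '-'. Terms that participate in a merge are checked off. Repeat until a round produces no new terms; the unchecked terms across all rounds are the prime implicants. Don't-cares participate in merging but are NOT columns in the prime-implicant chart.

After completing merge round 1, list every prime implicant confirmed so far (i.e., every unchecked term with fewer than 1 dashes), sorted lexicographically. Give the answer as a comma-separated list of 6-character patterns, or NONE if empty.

110011

Round 0: 000000✓ 000010✓ 000011✓ 000110✓ 001010✓ 110011 111010✓ 111110✓ 111111✓
Round 1: 00-010 000-10 0000-0 00001- 111-10 11111-
PIs = {00-010, 000-10, 0000-0, 00001-, 110011, 111-10, 11111-}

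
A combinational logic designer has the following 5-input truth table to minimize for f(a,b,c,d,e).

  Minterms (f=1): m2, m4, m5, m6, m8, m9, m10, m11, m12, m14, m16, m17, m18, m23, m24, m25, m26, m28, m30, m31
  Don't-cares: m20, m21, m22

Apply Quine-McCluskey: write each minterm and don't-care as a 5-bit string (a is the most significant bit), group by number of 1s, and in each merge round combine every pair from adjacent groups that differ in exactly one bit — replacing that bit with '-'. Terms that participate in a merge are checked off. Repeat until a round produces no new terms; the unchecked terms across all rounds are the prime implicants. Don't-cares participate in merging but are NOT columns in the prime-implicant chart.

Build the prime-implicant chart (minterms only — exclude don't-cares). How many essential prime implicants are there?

4

Round 0: 00010✓ 00100✓ 00101✓ 00110✓ 01000✓ 01001✓ 01010✓ 01011✓ 01100✓ 01110✓ 10000✓ 10001✓ 10010✓ 10100✓ 10101✓ 10110✓ 10111✓ 11000✓ 11001✓ 11010✓ 11100✓ 11110✓ 11111✓
Round 1: -0010✓ -0100✓ -0101✓ -0110✓ -1000✓ -1001✓ -1010✓ -1100✓ -1110✓ 0-010✓ 0-100✓ 0-110✓ 00-10✓ 001-0✓ 0010-✓ 01-00✓ 01-10✓ 010-0✓ 010-1✓ 0100-✓ 0101-✓ 011-0✓ 1-000✓ 1-001✓ 1-010✓ 1-100✓ 1-110✓ 1-111✓ 10-00✓ 10-01✓ 10-10✓ 100-0✓ 1000-✓ 101-0✓ 101-1✓ 1010-✓ 1011-✓ 11-00✓ 11-10✓ 110-0✓ 1100-✓ 111-0✓ 1111-✓
Round 2: --010✓ --100✓ --110✓ -0-10✓ -01-0✓ -010- -1-00✓ -1-10✓ -10-0✓ -100- -11-0✓ 0--10✓ 0-1-0✓ 01--0✓ 010-- 1--00✓ 1--10✓ 1-0-0✓ 1-00- 1-1-0✓ 1-11- 10--0✓ 10-0- 101-- 11--0✓
Round 3: ---10 --1-0 -1--0 1---0
PIs = {---10, --1-0, -010-, -1--0, -100-, 010--, 1---0, 1-00-, 1-11-, 10-0-, 101--}
Coverage chart:
  m2: ---10 ←essential
  m4: --1-0,-010-
  m5: -010- ←essential
  m6: ---10,--1-0
  m8: -1--0,-100-,010--
  m9: -100-,010--
  m10: ---10,-1--0,010--
  m11: 010-- ←essential
  m12: --1-0,-1--0
  m14: ---10,--1-0,-1--0
  m16: 1---0,1-00-,10-0-
  m17: 1-00-,10-0-
  m18: ---10,1---0
  m23: 1-11-,101--
  m24: -1--0,-100-,1---0,1-00-
  m25: -100-,1-00-
  m26: ---10,-1--0,1---0
  m28: --1-0,-1--0,1---0
  m30: ---10,--1-0,-1--0,1---0,1-11-
  m31: 1-11- ←essential
Essential: ---10, -010-, 010--, 1-11-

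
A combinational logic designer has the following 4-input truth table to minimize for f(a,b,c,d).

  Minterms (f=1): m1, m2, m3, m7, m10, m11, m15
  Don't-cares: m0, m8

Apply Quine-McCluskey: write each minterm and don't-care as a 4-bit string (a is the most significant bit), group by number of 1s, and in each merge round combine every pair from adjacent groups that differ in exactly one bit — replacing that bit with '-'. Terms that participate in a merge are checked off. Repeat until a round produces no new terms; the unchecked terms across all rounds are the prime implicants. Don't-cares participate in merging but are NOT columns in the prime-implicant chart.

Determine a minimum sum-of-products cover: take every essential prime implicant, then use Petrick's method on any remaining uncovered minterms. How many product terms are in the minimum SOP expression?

3

Round 0: 0000✓ 0001✓ 0010✓ 0011✓ 0111✓ 1000✓ 1010✓ 1011✓ 1111✓
Round 1: -000✓ -010✓ -011✓ -111✓ 0-11✓ 00-0✓ 00-1✓ 000-✓ 001-✓ 1-11✓ 10-0✓ 101-✓
Round 2: --11 -0-0 -01- 00--
PIs = {--11, -0-0, -01-, 00--}
Coverage chart:
  m1: 00-- ←essential
  m2: -0-0,-01-,00--
  m3: --11,-01-,00--
  m7: --11 ←essential
  m10: -0-0,-01-
  m11: --11,-01-
  m15: --11 ←essential
Essential: --11, 00--
Petrick residual → -0-0
Min cover (3 terms): cd + b'd' + a'b'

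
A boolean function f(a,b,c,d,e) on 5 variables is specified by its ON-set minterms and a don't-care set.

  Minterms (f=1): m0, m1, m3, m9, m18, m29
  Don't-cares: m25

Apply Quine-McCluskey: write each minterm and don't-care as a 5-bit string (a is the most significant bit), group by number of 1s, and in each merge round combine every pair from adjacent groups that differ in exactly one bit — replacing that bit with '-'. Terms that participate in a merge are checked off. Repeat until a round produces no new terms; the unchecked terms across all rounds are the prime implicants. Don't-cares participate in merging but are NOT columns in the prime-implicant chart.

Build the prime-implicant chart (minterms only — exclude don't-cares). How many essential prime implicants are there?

4

size-2^0 implicants → 00000(✓)  00001(✓)  00011(✓)  01001(✓)  10010  11001(✓)  11101(✓)
size-2^1 implicants → -1001  0-001  000-1  0000-  11-01
Unchecked terms (primes): -1001, 0-001, 000-1, 0000-, 10010, 11-01
Minterm coverage:
  m0 ⊆ 0000- [E]
  m1 ⊆ 0-001,000-1,0000-
  m3 ⊆ 000-1 [E]
  m9 ⊆ -1001,0-001
  m18 ⊆ 10010 [E]
  m29 ⊆ 11-01 [E]
E = {000-1, 0000-, 10010, 11-01}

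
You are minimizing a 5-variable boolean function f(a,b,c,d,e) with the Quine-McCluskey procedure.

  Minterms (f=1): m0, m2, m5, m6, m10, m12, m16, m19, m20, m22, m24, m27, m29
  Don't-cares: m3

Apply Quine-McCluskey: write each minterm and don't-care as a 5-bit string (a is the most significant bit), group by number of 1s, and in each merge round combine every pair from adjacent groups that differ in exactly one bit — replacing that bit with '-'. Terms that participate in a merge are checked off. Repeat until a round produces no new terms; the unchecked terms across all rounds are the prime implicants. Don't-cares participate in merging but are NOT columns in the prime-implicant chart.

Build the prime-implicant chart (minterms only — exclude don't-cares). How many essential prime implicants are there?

[col 0] 00000*, 00010*, 00011*, 00101, 00110*, 01010*, 01100, 10000*, 10011*, 10100*, 10110*, 11000*, 11011*, 11101
[col 1] -0000, -0011, -0110, 0-010, 00-10, 000-0, 0001-, 1-000, 1-011, 10-00, 101-0
Prime implicants: -0000, -0011, -0110, 0-010, 00-10, 000-0, 0001-, 00101, 01100, 1-000, 1-011, 10-00, 101-0, 11101
PI chart (minterm → PIs covering it):
  0 | -0000,000-0
  2 | 0-010,00-10,000-0,0001-
  5 | 00101  (sole → essential)
  6 | -0110,00-10
  10 | 0-010  (sole → essential)
  12 | 01100  (sole → essential)
  16 | -0000,1-000,10-00
  19 | -0011,1-011
  20 | 10-00,101-0
  22 | -0110,101-0
  24 | 1-000  (sole → essential)
  27 | 1-011  (sole → essential)
  29 | 11101  (sole → essential)
Essential prime implicants: 0-010, 00101, 01100, 1-000, 1-011, 11101

6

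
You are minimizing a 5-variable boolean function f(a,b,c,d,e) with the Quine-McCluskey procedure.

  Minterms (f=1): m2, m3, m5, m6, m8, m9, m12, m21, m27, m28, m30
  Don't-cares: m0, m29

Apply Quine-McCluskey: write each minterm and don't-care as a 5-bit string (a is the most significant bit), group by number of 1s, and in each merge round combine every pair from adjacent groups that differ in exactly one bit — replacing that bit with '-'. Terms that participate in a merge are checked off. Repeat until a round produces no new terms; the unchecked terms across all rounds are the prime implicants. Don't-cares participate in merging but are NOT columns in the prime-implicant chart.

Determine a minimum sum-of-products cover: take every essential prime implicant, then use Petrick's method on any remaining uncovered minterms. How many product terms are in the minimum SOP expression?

7

Round 0: 00000✓ 00010✓ 00011✓ 00101✓ 00110✓ 01000✓ 01001✓ 01100✓ 10101✓ 11011 11100✓ 11101✓ 11110✓
Round 1: -0101 -1100 0-000 00-10 000-0 0001- 01-00 0100- 1-101 111-0 1110-
PIs = {-0101, -1100, 0-000, 00-10, 000-0, 0001-, 01-00, 0100-, 1-101, 11011, 111-0, 1110-}
Coverage chart:
  m2: 00-10,000-0,0001-
  m3: 0001- ←essential
  m5: -0101 ←essential
  m6: 00-10 ←essential
  m8: 0-000,01-00,0100-
  m9: 0100- ←essential
  m12: -1100,01-00
  m21: -0101,1-101
  m27: 11011 ←essential
  m28: -1100,111-0,1110-
  m30: 111-0 ←essential
Essential: -0101, 00-10, 0001-, 0100-, 11011, 111-0
Petrick residual → -1100
Min cover (7 terms): b'cd'e + bcd'e' + a'b'de' + a'b'c'd + a'bc'd' + abc'de + abce'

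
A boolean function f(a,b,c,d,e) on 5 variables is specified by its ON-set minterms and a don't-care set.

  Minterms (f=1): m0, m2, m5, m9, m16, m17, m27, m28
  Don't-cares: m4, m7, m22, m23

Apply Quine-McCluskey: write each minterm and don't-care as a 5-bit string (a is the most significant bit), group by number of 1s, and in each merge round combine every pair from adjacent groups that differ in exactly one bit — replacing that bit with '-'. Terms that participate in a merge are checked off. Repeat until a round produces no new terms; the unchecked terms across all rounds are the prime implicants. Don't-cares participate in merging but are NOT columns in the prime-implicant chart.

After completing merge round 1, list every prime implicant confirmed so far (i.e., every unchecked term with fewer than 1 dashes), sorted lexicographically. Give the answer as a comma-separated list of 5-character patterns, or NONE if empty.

size-2^0 implicants → 00000(✓)  00010(✓)  00100(✓)  00101(✓)  00111(✓)  01001  10000(✓)  10001(✓)  10110(✓)  10111(✓)  11011  11100
size-2^1 implicants → -0000  -0111  00-00  000-0  001-1  0010-  1000-  1011-
Unchecked terms (primes): -0000, -0111, 00-00, 000-0, 001-1, 0010-, 01001, 1000-, 1011-, 11011, 11100

01001, 11011, 11100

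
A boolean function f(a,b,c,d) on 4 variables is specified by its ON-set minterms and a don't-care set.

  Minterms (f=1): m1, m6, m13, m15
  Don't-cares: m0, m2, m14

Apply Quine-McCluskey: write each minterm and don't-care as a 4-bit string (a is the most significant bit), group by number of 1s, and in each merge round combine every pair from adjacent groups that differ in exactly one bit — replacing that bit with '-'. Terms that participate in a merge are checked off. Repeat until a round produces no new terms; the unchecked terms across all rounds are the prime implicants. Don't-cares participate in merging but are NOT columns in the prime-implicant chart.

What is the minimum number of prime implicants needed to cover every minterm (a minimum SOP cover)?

3

Round 0: 0000✓ 0001✓ 0010✓ 0110✓ 1101✓ 1110✓ 1111✓
Round 1: -110 0-10 00-0 000- 11-1 111-
PIs = {-110, 0-10, 00-0, 000-, 11-1, 111-}
Coverage chart:
  m1: 000- ←essential
  m6: -110,0-10
  m13: 11-1 ←essential
  m15: 11-1,111-
Essential: 000-, 11-1
Petrick residual → -110
Min cover (3 terms): bcd' + a'b'c' + abd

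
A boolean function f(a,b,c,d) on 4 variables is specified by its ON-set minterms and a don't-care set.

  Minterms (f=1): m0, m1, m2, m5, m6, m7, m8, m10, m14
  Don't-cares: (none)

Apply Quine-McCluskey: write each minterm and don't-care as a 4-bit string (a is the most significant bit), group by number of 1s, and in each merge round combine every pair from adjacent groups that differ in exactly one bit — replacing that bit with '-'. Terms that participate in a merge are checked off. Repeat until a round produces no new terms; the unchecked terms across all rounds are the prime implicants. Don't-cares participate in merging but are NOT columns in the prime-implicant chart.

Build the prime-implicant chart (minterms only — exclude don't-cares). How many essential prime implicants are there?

Round 0: 0000✓ 0001✓ 0010✓ 0101✓ 0110✓ 0111✓ 1000✓ 1010✓ 1110✓
Round 1: -000✓ -010✓ -110✓ 0-01 0-10✓ 00-0✓ 000- 01-1 011- 1-10✓ 10-0✓
Round 2: --10 -0-0
PIs = {--10, -0-0, 0-01, 000-, 01-1, 011-}
Coverage chart:
  m0: -0-0,000-
  m1: 0-01,000-
  m2: --10,-0-0
  m5: 0-01,01-1
  m6: --10,011-
  m7: 01-1,011-
  m8: -0-0 ←essential
  m10: --10,-0-0
  m14: --10 ←essential
Essential: --10, -0-0

2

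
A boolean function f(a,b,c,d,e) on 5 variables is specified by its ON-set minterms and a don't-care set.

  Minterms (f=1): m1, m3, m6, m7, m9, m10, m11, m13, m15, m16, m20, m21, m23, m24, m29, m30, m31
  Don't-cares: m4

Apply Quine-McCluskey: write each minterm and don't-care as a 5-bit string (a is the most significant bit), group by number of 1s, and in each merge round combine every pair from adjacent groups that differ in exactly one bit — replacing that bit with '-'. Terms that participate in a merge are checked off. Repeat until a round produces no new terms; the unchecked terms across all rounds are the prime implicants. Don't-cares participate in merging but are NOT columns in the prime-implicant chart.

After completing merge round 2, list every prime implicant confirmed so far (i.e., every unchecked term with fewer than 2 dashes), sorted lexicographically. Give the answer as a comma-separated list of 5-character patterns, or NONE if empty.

-0100, 001-0, 0011-, 0101-, 1-000, 10-00, 1010-, 1111-

size-2^0 implicants → 00001(✓)  00011(✓)  00100(✓)  00110(✓)  00111(✓)  01001(✓)  01010(✓)  01011(✓)  01101(✓)  01111(✓)  10000(✓)  10100(✓)  10101(✓)  10111(✓)  11000(✓)  11101(✓)  11110(✓)  11111(✓)
size-2^1 implicants → -0100  -0111(✓)  -1101(✓)  -1111(✓)  0-001(✓)  0-011(✓)  0-111(✓)  00-11(✓)  000-1(✓)  001-0  0011-  01-01(✓)  01-11(✓)  010-1(✓)  0101-  011-1(✓)  1-000  1-101(✓)  1-111(✓)  10-00  101-1(✓)  1010-  111-1(✓)  1111-
size-2^2 implicants → --111  -11-1  0--11  0-0-1  01--1  1-1-1
Unchecked terms (primes): --111, -0100, -11-1, 0--11, 0-0-1, 001-0, 0011-, 01--1, 0101-, 1-000, 1-1-1, 10-00, 1010-, 1111-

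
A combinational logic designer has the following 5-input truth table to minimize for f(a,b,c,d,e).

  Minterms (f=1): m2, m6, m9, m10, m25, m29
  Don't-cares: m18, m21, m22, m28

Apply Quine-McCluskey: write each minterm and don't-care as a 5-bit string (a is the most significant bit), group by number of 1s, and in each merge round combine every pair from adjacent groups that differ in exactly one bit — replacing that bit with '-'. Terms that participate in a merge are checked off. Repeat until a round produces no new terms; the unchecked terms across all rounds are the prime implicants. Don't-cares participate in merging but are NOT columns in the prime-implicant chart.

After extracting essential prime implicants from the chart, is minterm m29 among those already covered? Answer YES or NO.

Round 0: 00010✓ 00110✓ 01001✓ 01010✓ 10010✓ 10101✓ 10110✓ 11001✓ 11100✓ 11101✓
Round 1: -0010✓ -0110✓ -1001 0-010 00-10✓ 1-101 10-10✓ 11-01 1110-
Round 2: -0-10
PIs = {-0-10, -1001, 0-010, 1-101, 11-01, 1110-}
Coverage chart:
  m2: -0-10,0-010
  m6: -0-10 ←essential
  m9: -1001 ←essential
  m10: 0-010 ←essential
  m25: -1001,11-01
  m29: 1-101,11-01,1110-
Essential: -0-10, -1001, 0-010

NO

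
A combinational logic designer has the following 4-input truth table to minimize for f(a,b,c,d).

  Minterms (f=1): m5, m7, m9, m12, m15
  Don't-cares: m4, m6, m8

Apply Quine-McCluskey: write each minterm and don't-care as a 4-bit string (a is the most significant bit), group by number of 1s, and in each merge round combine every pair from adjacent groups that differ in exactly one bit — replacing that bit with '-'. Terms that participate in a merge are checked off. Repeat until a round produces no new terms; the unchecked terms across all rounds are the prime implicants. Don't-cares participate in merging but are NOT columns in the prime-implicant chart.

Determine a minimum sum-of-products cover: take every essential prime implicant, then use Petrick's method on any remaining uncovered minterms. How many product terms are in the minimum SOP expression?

4

[col 0] 0100*, 0101*, 0110*, 0111*, 1000*, 1001*, 1100*, 1111*
[col 1] -100, -111, 01-0*, 01-1*, 010-*, 011-*, 1-00, 100-
[col 2] 01--
Prime implicants: -100, -111, 01--, 1-00, 100-
PI chart (minterm → PIs covering it):
  5 | 01--  (sole → essential)
  7 | -111,01--
  9 | 100-  (sole → essential)
  12 | -100,1-00
  15 | -111  (sole → essential)
Essential prime implicants: -111, 01--, 100-
Petrick residual → -100
Minimum SOP uses 4 PIs: bc'd' + bcd + a'b + ab'c'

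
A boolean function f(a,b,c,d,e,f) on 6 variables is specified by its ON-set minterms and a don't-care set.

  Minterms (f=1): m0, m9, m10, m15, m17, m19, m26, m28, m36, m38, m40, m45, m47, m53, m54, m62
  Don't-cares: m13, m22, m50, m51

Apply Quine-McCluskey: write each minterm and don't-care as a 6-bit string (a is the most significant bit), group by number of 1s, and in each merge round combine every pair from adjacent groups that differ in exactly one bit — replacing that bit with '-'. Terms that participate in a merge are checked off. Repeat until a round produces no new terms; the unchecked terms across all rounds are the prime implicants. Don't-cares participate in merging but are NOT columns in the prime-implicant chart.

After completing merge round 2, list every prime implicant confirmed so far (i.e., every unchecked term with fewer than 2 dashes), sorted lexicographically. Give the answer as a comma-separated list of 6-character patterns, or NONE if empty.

[col 0] 000000, 001001*, 001010*, 001101*, 001111*, 010001*, 010011*, 010110*, 011010*, 011100, 100100*, 100110*, 101000, 101101*, 101111*, 110010*, 110011*, 110101, 110110*, 111110*
[col 1] -01101*, -01111*, -10011, -10110, 0-1010, 001-01, 0011-1*, 0100-1, 1-0110, 1001-0, 1011-1*, 11-110, 110-10, 11001-
[col 2] -011-1
Prime implicants: -011-1, -10011, -10110, 0-1010, 000000, 001-01, 0100-1, 011100, 1-0110, 1001-0, 101000, 11-110, 110-10, 11001-, 110101

-10011, -10110, 0-1010, 000000, 001-01, 0100-1, 011100, 1-0110, 1001-0, 101000, 11-110, 110-10, 11001-, 110101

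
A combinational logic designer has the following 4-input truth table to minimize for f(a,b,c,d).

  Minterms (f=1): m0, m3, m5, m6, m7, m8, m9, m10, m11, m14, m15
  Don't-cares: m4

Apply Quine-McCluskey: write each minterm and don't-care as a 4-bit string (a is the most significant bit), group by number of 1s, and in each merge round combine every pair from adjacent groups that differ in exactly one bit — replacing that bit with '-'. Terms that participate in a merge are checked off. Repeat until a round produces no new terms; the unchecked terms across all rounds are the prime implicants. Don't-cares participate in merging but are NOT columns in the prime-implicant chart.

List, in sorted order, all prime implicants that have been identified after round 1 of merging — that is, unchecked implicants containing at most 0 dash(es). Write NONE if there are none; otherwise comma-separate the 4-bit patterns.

size-2^0 implicants → 0000(✓)  0011(✓)  0100(✓)  0101(✓)  0110(✓)  0111(✓)  1000(✓)  1001(✓)  1010(✓)  1011(✓)  1110(✓)  1111(✓)
size-2^1 implicants → -000  -011(✓)  -110(✓)  -111(✓)  0-00  0-11(✓)  01-0(✓)  01-1(✓)  010-(✓)  011-(✓)  1-10(✓)  1-11(✓)  10-0(✓)  10-1(✓)  100-(✓)  101-(✓)  111-(✓)
size-2^2 implicants → --11  -11-  01--  1-1-  10--
Unchecked terms (primes): --11, -000, -11-, 0-00, 01--, 1-1-, 10--

NONE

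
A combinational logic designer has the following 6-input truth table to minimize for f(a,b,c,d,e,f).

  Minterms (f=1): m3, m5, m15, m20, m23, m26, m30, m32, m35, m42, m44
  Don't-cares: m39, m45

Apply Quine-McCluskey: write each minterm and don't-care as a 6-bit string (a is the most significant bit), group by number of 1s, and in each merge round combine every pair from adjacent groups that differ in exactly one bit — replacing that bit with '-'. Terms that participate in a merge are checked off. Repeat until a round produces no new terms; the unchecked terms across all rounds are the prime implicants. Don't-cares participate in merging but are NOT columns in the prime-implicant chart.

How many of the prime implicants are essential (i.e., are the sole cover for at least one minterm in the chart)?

9

size-2^0 implicants → 000011(✓)  000101  001111  010100  010111  011010(✓)  011110(✓)  100000  100011(✓)  100111(✓)  101010  101100(✓)  101101(✓)
size-2^1 implicants → -00011  011-10  100-11  10110-
Unchecked terms (primes): -00011, 000101, 001111, 010100, 010111, 011-10, 100-11, 100000, 101010, 10110-
Minterm coverage:
  m3 ⊆ -00011 [E]
  m5 ⊆ 000101 [E]
  m15 ⊆ 001111 [E]
  m20 ⊆ 010100 [E]
  m23 ⊆ 010111 [E]
  m26 ⊆ 011-10 [E]
  m30 ⊆ 011-10 [E]
  m32 ⊆ 100000 [E]
  m35 ⊆ -00011,100-11
  m42 ⊆ 101010 [E]
  m44 ⊆ 10110- [E]
E = {-00011, 000101, 001111, 010100, 010111, 011-10, 100000, 101010, 10110-}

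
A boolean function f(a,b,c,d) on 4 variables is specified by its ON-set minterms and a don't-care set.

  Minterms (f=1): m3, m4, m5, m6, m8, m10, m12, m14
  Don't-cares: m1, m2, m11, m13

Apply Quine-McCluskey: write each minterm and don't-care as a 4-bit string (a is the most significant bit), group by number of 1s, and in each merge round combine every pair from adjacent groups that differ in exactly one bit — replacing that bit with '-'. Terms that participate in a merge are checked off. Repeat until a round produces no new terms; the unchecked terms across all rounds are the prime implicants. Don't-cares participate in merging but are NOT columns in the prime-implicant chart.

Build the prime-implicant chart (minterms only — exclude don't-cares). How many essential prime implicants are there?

1

[col 0] 0001*, 0010*, 0011*, 0100*, 0101*, 0110*, 1000*, 1010*, 1011*, 1100*, 1101*, 1110*
[col 1] -010*, -011*, -100*, -101*, -110*, 0-01, 0-10*, 00-1, 001-*, 01-0*, 010-*, 1-00*, 1-10*, 10-0*, 101-*, 11-0*, 110-*
[col 2] --10, -01-, -1-0, -10-, 1--0
Prime implicants: --10, -01-, -1-0, -10-, 0-01, 00-1, 1--0
PI chart (minterm → PIs covering it):
  3 | -01-,00-1
  4 | -1-0,-10-
  5 | -10-,0-01
  6 | --10,-1-0
  8 | 1--0  (sole → essential)
  10 | --10,-01-,1--0
  12 | -1-0,-10-,1--0
  14 | --10,-1-0,1--0
Essential prime implicants: 1--0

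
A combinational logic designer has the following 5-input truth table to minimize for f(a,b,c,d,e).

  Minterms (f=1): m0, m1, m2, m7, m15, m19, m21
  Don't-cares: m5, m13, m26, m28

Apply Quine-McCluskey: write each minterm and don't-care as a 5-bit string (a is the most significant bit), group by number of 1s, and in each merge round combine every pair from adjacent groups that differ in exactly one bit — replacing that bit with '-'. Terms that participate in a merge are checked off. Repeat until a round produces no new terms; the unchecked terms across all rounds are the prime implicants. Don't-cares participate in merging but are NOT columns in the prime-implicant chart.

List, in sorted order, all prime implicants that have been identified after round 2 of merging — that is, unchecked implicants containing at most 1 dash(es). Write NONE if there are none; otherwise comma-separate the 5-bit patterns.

-0101, 00-01, 000-0, 0000-, 10011, 11010, 11100

Round 0: 00000✓ 00001✓ 00010✓ 00101✓ 00111✓ 01101✓ 01111✓ 10011 10101✓ 11010 11100
Round 1: -0101 0-101✓ 0-111✓ 00-01 000-0 0000- 001-1✓ 011-1✓
Round 2: 0-1-1
PIs = {-0101, 0-1-1, 00-01, 000-0, 0000-, 10011, 11010, 11100}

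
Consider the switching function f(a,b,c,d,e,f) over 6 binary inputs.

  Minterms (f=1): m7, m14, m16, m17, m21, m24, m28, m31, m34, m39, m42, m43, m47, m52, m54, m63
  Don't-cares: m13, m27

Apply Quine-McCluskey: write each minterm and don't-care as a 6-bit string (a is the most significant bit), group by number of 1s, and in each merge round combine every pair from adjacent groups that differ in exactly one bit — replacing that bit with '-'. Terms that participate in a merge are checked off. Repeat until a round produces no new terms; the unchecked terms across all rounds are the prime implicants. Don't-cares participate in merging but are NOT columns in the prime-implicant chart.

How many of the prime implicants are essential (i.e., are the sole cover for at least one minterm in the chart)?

6

Round 0: 000111✓ 001101 001110 010000✓ 010001✓ 010101✓ 011000✓ 011011✓ 011100✓ 011111✓ 100010✓ 100111✓ 101010✓ 101011✓ 101111✓ 110100✓ 110110✓ 111111✓
Round 1: -00111 -11111 01-000 010-01 01000- 011-00 011-11 1-1111 10-010 10-111 101-11 10101- 1101-0
PIs = {-00111, -11111, 001101, 001110, 01-000, 010-01, 01000-, 011-00, 011-11, 1-1111, 10-010, 10-111, 101-11, 10101-, 1101-0}
Coverage chart:
  m7: -00111 ←essential
  m14: 001110 ←essential
  m16: 01-000,01000-
  m17: 010-01,01000-
  m21: 010-01 ←essential
  m24: 01-000,011-00
  m28: 011-00 ←essential
  m31: -11111,011-11
  m34: 10-010 ←essential
  m39: -00111,10-111
  m42: 10-010,10101-
  m43: 101-11,10101-
  m47: 1-1111,10-111,101-11
  m52: 1101-0 ←essential
  m54: 1101-0 ←essential
  m63: -11111,1-1111
Essential: -00111, 001110, 010-01, 011-00, 10-010, 1101-0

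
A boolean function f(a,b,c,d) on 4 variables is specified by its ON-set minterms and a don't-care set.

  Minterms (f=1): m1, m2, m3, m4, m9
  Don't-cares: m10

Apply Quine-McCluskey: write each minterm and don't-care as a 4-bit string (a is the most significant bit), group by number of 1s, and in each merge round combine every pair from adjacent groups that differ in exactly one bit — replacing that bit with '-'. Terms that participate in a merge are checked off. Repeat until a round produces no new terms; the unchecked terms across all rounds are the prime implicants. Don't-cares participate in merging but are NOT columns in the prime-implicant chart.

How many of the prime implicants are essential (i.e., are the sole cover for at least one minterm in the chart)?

2

[col 0] 0001*, 0010*, 0011*, 0100, 1001*, 1010*
[col 1] -001, -010, 00-1, 001-
Prime implicants: -001, -010, 00-1, 001-, 0100
PI chart (minterm → PIs covering it):
  1 | -001,00-1
  2 | -010,001-
  3 | 00-1,001-
  4 | 0100  (sole → essential)
  9 | -001  (sole → essential)
Essential prime implicants: -001, 0100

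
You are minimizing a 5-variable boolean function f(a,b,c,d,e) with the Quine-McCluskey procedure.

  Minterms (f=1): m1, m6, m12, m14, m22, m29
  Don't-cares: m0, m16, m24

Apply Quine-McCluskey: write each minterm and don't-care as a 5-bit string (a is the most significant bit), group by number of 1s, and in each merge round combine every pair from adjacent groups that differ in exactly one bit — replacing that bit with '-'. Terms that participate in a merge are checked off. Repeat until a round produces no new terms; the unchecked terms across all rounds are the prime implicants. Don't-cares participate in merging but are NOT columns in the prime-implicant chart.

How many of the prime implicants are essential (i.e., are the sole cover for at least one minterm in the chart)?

4

Round 0: 00000✓ 00001✓ 00110✓ 01100✓ 01110✓ 10000✓ 10110✓ 11000✓ 11101
Round 1: -0000 -0110 0-110 0000- 011-0 1-000
PIs = {-0000, -0110, 0-110, 0000-, 011-0, 1-000, 11101}
Coverage chart:
  m1: 0000- ←essential
  m6: -0110,0-110
  m12: 011-0 ←essential
  m14: 0-110,011-0
  m22: -0110 ←essential
  m29: 11101 ←essential
Essential: -0110, 0000-, 011-0, 11101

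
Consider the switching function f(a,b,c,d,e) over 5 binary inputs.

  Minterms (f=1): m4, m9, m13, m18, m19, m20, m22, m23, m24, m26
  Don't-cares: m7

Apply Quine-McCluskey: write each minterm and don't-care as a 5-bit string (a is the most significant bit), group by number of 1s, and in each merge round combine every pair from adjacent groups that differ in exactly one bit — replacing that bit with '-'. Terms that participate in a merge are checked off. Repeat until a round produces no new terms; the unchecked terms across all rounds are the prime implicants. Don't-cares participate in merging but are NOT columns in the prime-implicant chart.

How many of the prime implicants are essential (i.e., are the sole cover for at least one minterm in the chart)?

4

size-2^0 implicants → 00100(✓)  00111(✓)  01001(✓)  01101(✓)  10010(✓)  10011(✓)  10100(✓)  10110(✓)  10111(✓)  11000(✓)  11010(✓)
size-2^1 implicants → -0100  -0111  01-01  1-010  10-10(✓)  10-11(✓)  1001-(✓)  101-0  1011-(✓)  110-0
size-2^2 implicants → 10-1-
Unchecked terms (primes): -0100, -0111, 01-01, 1-010, 10-1-, 101-0, 110-0
Minterm coverage:
  m4 ⊆ -0100 [E]
  m9 ⊆ 01-01 [E]
  m13 ⊆ 01-01 [E]
  m18 ⊆ 1-010,10-1-
  m19 ⊆ 10-1- [E]
  m20 ⊆ -0100,101-0
  m22 ⊆ 10-1-,101-0
  m23 ⊆ -0111,10-1-
  m24 ⊆ 110-0 [E]
  m26 ⊆ 1-010,110-0
E = {-0100, 01-01, 10-1-, 110-0}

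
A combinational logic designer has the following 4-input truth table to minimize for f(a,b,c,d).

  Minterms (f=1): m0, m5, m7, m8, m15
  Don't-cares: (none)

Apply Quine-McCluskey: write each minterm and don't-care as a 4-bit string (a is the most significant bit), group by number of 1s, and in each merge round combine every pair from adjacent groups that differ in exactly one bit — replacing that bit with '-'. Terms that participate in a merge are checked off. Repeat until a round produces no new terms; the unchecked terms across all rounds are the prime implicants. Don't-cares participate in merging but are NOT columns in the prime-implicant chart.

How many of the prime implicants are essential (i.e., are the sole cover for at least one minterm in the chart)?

3

Round 0: 0000✓ 0101✓ 0111✓ 1000✓ 1111✓
Round 1: -000 -111 01-1
PIs = {-000, -111, 01-1}
Coverage chart:
  m0: -000 ←essential
  m5: 01-1 ←essential
  m7: -111,01-1
  m8: -000 ←essential
  m15: -111 ←essential
Essential: -000, -111, 01-1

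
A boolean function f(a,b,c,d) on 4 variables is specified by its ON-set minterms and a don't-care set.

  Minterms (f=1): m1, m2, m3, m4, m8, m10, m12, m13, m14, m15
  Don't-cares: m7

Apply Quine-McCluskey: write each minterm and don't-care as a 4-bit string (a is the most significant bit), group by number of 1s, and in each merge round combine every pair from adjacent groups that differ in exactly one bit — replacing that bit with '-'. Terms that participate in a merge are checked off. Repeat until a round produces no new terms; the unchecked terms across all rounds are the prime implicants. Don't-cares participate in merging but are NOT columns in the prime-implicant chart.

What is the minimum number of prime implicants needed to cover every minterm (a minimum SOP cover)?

5

[col 0] 0001*, 0010*, 0011*, 0100*, 0111*, 1000*, 1010*, 1100*, 1101*, 1110*, 1111*
[col 1] -010, -100, -111, 0-11, 00-1, 001-, 1-00*, 1-10*, 10-0*, 11-0*, 11-1*, 110-*, 111-*
[col 2] 1--0, 11--
Prime implicants: -010, -100, -111, 0-11, 00-1, 001-, 1--0, 11--
PI chart (minterm → PIs covering it):
  1 | 00-1  (sole → essential)
  2 | -010,001-
  3 | 0-11,00-1,001-
  4 | -100  (sole → essential)
  8 | 1--0  (sole → essential)
  10 | -010,1--0
  12 | -100,1--0,11--
  13 | 11--  (sole → essential)
  14 | 1--0,11--
  15 | -111,11--
Essential prime implicants: -100, 00-1, 1--0, 11--
Petrick residual → -010
Minimum SOP uses 5 PIs: b'cd' + bc'd' + a'b'd + ad' + ab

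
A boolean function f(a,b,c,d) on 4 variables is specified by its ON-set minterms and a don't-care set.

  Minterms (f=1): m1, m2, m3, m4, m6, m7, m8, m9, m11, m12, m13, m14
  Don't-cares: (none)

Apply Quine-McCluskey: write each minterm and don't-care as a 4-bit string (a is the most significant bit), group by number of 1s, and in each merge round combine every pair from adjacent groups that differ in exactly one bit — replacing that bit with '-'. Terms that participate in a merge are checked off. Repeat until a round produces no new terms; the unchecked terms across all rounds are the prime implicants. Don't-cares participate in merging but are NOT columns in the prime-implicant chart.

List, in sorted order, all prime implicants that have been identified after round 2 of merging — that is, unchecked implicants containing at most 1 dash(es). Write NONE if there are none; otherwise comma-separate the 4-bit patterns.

size-2^0 implicants → 0001(✓)  0010(✓)  0011(✓)  0100(✓)  0110(✓)  0111(✓)  1000(✓)  1001(✓)  1011(✓)  1100(✓)  1101(✓)  1110(✓)
size-2^1 implicants → -001(✓)  -011(✓)  -100(✓)  -110(✓)  0-10(✓)  0-11(✓)  00-1(✓)  001-(✓)  01-0(✓)  011-(✓)  1-00(✓)  1-01(✓)  10-1(✓)  100-(✓)  11-0(✓)  110-(✓)
size-2^2 implicants → -0-1  -1-0  0-1-  1-0-
Unchecked terms (primes): -0-1, -1-0, 0-1-, 1-0-

NONE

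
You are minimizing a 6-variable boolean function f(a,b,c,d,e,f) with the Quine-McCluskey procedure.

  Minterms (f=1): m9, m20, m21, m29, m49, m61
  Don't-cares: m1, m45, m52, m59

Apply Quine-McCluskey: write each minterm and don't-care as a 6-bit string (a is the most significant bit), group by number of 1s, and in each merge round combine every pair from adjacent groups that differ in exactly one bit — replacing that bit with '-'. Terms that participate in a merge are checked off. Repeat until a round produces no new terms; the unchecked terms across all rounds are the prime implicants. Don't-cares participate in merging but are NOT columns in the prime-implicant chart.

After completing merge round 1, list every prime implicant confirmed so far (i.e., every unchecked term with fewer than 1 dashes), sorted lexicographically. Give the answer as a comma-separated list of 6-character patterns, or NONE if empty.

110001, 111011

size-2^0 implicants → 000001(✓)  001001(✓)  010100(✓)  010101(✓)  011101(✓)  101101(✓)  110001  110100(✓)  111011  111101(✓)
size-2^1 implicants → -10100  -11101  00-001  01-101  01010-  1-1101
Unchecked terms (primes): -10100, -11101, 00-001, 01-101, 01010-, 1-1101, 110001, 111011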